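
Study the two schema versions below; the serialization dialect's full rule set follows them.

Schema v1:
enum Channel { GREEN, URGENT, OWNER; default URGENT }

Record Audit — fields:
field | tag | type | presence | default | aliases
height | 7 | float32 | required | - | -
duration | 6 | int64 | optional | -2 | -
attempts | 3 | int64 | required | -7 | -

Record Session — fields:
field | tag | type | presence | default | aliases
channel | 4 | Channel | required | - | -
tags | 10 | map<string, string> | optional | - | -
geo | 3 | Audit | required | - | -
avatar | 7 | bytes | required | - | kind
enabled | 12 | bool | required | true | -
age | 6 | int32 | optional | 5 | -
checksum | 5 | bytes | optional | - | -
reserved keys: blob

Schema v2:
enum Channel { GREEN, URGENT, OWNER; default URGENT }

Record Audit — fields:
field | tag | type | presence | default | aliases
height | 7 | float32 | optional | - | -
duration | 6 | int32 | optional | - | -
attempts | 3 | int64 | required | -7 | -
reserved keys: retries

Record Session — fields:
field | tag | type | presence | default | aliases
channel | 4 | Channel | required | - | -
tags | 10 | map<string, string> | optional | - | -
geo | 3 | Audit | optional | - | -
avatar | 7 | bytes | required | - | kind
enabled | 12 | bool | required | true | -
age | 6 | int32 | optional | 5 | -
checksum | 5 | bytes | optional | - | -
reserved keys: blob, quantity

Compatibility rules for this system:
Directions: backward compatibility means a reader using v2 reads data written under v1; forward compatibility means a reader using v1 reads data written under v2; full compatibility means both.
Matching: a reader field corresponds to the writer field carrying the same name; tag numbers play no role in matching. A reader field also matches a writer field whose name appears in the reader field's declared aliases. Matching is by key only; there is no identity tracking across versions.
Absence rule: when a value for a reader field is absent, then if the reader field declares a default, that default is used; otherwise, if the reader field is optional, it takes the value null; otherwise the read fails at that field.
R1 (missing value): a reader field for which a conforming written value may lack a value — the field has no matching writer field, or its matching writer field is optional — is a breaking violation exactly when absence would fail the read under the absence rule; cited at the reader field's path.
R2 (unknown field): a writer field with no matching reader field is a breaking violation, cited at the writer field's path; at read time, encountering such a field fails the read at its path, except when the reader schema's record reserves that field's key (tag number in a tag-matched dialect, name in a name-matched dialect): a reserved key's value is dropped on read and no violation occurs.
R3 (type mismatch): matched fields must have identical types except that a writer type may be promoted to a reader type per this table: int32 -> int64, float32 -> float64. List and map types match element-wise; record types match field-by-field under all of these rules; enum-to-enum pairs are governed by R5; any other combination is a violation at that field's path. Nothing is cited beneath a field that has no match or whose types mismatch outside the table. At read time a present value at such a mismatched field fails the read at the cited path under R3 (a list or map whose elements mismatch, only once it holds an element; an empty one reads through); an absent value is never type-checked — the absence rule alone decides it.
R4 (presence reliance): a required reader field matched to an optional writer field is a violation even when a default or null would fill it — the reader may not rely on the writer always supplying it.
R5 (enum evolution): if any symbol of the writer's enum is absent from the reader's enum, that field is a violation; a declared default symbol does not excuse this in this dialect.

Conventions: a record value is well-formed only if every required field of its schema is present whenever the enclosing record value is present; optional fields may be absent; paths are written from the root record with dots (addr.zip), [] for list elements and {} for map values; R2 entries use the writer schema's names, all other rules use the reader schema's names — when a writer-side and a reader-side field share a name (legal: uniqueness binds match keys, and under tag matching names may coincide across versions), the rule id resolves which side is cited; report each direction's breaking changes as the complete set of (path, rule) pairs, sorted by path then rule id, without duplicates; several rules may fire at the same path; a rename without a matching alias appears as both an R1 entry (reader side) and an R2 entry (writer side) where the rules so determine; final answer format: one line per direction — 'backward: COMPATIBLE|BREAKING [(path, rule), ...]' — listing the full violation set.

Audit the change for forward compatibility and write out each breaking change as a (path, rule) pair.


forward: BREAKING [(geo, R1), (geo, R4), (geo.height, R1), (geo.height, R4)]

each type pair in Session: writer, then reader
checking forward for Session: reader v1 against writer v2:
  Channel -> Channel, writer required: channel aligns to channel
  map<string, string> -> map<string, string>, writer optional: tags aligns to tags
  Audit -> Audit, writer optional: geo aligns to geo
  bytes -> bytes, writer required: avatar aligns to avatar
  bool -> bool, writer required: enabled aligns to enabled
  int32 -> int32, writer optional: age aligns to age
  bytes -> bytes, writer optional: checksum aligns to checksum
  float32 -> float32, writer optional: geo.height aligns to geo.height
  int32 -> int64, writer optional: geo.duration aligns to geo.duration
  int64 -> int64, writer required: geo.attempts aligns to geo.attempts
  rule R1 violated at geo
  rule R4 violated at geo
  rule R1 violated at geo.height
  rule R4 violated at geo.height
  => 4 violation(s): forward is BREAKING for Session
diffs on Session not affecting the asked answer:
  field duration in record Audit: type int64 changed to int32 (its default is dropped) -> fires only in the backward direction of Session, which is not asked here


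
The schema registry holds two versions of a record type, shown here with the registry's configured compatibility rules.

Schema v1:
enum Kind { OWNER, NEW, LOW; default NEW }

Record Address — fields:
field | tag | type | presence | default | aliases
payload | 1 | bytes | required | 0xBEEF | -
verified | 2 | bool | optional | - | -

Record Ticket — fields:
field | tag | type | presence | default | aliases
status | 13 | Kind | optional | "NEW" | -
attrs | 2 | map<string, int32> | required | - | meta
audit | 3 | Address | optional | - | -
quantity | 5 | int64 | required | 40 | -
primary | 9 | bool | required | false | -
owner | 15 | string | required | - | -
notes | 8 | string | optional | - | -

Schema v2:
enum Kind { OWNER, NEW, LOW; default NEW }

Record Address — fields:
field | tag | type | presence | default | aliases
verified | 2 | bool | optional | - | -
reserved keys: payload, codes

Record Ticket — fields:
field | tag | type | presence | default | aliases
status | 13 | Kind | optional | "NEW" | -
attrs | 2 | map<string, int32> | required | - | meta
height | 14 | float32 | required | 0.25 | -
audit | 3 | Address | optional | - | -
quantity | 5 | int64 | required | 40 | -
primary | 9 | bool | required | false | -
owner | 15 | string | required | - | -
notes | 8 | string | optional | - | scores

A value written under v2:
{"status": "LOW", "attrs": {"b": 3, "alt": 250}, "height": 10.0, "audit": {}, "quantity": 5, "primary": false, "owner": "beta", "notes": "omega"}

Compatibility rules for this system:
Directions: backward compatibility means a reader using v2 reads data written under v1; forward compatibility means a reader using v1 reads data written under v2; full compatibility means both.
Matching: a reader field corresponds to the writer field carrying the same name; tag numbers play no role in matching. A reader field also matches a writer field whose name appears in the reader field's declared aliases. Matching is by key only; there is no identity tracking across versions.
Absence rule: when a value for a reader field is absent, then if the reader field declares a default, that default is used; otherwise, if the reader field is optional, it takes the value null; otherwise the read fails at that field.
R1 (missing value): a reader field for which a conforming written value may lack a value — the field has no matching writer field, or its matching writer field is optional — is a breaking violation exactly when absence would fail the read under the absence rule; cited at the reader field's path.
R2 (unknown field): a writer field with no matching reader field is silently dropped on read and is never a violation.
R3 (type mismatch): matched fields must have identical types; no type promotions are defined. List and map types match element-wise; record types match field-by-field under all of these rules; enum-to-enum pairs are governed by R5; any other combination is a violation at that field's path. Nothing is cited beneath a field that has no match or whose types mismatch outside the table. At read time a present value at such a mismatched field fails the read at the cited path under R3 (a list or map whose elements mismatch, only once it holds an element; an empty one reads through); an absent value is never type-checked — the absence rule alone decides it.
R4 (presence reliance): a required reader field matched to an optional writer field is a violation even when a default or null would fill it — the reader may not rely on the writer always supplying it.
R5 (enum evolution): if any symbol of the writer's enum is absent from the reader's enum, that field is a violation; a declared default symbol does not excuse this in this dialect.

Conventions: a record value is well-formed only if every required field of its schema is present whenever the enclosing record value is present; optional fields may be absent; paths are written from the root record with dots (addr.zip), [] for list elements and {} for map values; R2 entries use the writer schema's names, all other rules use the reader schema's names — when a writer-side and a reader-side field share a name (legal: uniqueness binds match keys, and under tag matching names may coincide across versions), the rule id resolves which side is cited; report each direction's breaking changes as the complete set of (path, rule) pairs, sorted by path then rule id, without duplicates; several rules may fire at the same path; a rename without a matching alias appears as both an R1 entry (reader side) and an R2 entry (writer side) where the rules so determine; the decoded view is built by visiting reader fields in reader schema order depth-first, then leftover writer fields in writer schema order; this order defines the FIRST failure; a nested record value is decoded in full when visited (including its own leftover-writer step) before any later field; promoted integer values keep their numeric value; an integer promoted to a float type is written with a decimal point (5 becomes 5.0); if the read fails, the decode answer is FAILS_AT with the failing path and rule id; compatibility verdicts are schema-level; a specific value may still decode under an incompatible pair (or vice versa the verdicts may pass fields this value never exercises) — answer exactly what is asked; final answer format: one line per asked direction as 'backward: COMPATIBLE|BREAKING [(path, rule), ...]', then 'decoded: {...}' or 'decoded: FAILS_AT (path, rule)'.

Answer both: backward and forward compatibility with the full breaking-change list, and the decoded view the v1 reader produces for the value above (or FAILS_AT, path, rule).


backward: COMPATIBLE []; forward: COMPATIBLE []; decoded: {"status": "LOW", "attrs": {"b": 3, "alt": 250}, "audit": {"payload": 0xBEEF, "verified": null}, "quantity": 5, "primary": false, "owner": "beta", "notes": "omega"}

in Ticket below, arrows point writer -> reader
backward for Ticket (reader v2, writer v1):
  status <- status (Kind -> Kind, writer optional)
  attrs <- attrs (map<string, int32> -> map<string, int32>, writer required)
  height: no writer match
  audit <- audit (Address -> Address, writer optional)
  quantity <- quantity (int64 -> int64, writer required)
  primary <- primary (bool -> bool, writer required)
  owner <- owner (string -> string, writer required)
  notes <- notes (string -> string, writer optional)
  audit.verified <- audit.verified (bool -> bool, writer optional)
  writer field audit.payload has no reader counterpart
  nothing fires on Ticket: backward is COMPATIBLE
forward for Ticket (reader v1, writer v2):
  status <- status (Kind -> Kind, writer optional)
  attrs <- attrs (map<string, int32> -> map<string, int32>, writer required)
  audit <- audit (Address -> Address, writer optional)
  quantity <- quantity (int64 -> int64, writer required)
  primary <- primary (bool -> bool, writer required)
  owner <- owner (string -> string, writer required)
  notes <- notes (string -> string, writer optional)
  writer field height has no reader counterpart
  audit.payload: no writer match
  audit.verified <- audit.verified (bool -> bool, writer optional)
  nothing fires on Ticket: forward is COMPATIBLE
decoding the Ticket value with the v1 reader:
  status := "LOW"
  attrs := {"b": 3, "alt": 250}
  audit.payload := 0xBEEF (no value, default fills)
  audit.verified := null (not supplied -> null)
  quantity := 5
  primary := false
  owner := "beta"
  notes := "omega"
  writer height: unmatched, discarded
  => decoded: {"status": "LOW", "attrs": {"b": 3, "alt": 250}, "audit": {"payload": 0xBEEF, "verified": null}, "quantity": 5, "primary": false, "owner": "beta", "notes": "omega"}


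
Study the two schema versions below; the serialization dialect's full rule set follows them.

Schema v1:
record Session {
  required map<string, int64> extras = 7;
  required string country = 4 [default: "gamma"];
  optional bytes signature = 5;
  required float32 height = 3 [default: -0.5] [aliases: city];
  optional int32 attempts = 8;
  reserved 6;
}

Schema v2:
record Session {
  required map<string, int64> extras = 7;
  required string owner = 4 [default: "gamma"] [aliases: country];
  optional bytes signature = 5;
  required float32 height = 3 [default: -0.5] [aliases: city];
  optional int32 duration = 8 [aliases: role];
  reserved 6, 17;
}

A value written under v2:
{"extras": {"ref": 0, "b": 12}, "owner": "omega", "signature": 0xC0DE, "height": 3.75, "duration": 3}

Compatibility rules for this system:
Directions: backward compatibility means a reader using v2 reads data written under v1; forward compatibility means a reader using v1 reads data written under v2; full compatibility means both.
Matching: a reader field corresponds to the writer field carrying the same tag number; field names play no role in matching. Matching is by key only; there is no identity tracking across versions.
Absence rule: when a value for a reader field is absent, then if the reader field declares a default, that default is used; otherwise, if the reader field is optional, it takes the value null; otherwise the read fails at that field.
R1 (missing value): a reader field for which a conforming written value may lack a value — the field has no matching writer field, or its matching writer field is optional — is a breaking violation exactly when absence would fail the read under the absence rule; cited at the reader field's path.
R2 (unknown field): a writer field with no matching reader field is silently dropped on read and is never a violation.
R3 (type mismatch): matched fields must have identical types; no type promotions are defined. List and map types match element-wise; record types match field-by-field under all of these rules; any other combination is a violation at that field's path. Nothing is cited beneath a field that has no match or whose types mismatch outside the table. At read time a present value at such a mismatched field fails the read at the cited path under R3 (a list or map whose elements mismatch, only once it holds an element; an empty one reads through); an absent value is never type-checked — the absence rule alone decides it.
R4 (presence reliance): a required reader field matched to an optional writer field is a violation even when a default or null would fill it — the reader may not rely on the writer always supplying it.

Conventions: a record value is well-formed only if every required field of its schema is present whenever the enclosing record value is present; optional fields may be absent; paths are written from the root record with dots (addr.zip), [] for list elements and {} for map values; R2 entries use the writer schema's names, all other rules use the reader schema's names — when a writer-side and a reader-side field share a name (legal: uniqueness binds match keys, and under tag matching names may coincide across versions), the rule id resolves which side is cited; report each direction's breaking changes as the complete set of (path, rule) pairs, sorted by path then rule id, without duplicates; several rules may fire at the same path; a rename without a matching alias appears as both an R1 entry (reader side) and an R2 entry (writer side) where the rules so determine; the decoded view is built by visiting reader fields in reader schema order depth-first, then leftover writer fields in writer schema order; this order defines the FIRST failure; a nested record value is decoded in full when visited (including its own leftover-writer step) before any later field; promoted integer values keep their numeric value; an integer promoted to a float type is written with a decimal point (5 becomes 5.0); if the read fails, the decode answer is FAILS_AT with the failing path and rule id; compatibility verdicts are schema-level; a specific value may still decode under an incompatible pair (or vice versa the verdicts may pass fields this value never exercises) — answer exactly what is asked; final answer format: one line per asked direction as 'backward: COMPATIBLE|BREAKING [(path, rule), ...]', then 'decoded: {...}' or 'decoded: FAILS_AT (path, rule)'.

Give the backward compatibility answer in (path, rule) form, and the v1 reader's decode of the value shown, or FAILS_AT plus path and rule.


each type pair in Session: writer, then reader
checking backward for Session: reader v2 against writer v1:
  extras: map<string, int64> -> map<string, int64>, writer required; from extras
  owner: string -> string, writer required; from country
  signature: bytes -> bytes, writer optional; from signature
  height: float32 -> float32, writer required; from height
  duration: int32 -> int32, writer optional; from attempts
  => no violations; backward on Session: COMPATIBLE
decoding the Session value with the v1 reader:
  extras := {"ref": 0, "b": 12}
  country := "omega" (from writer owner)
  signature := 0xC0DE
  height := 3.75
  attempts := 3 (from writer duration)
  => decoded: {"extras": {"ref": 0, "b": 12}, "country": "omega", "signature": 0xC0DE, "height": 3.75, "attempts": 3}
remaining Session differences; none change what is asked:
  renamed field attempts to duration in record Session -> fires no rule on Session, leaving the asked answer as it is
  renamed field country to owner in record Session (alias country declared on the renamed field) -> fires no rule on Session, leaving the asked answer as it is

backward: COMPATIBLE []; decoded: {"extras": {"ref": 0, "b": 12}, "country": "omega", "signature": 0xC0DE, "height": 3.75, "attempts": 3}


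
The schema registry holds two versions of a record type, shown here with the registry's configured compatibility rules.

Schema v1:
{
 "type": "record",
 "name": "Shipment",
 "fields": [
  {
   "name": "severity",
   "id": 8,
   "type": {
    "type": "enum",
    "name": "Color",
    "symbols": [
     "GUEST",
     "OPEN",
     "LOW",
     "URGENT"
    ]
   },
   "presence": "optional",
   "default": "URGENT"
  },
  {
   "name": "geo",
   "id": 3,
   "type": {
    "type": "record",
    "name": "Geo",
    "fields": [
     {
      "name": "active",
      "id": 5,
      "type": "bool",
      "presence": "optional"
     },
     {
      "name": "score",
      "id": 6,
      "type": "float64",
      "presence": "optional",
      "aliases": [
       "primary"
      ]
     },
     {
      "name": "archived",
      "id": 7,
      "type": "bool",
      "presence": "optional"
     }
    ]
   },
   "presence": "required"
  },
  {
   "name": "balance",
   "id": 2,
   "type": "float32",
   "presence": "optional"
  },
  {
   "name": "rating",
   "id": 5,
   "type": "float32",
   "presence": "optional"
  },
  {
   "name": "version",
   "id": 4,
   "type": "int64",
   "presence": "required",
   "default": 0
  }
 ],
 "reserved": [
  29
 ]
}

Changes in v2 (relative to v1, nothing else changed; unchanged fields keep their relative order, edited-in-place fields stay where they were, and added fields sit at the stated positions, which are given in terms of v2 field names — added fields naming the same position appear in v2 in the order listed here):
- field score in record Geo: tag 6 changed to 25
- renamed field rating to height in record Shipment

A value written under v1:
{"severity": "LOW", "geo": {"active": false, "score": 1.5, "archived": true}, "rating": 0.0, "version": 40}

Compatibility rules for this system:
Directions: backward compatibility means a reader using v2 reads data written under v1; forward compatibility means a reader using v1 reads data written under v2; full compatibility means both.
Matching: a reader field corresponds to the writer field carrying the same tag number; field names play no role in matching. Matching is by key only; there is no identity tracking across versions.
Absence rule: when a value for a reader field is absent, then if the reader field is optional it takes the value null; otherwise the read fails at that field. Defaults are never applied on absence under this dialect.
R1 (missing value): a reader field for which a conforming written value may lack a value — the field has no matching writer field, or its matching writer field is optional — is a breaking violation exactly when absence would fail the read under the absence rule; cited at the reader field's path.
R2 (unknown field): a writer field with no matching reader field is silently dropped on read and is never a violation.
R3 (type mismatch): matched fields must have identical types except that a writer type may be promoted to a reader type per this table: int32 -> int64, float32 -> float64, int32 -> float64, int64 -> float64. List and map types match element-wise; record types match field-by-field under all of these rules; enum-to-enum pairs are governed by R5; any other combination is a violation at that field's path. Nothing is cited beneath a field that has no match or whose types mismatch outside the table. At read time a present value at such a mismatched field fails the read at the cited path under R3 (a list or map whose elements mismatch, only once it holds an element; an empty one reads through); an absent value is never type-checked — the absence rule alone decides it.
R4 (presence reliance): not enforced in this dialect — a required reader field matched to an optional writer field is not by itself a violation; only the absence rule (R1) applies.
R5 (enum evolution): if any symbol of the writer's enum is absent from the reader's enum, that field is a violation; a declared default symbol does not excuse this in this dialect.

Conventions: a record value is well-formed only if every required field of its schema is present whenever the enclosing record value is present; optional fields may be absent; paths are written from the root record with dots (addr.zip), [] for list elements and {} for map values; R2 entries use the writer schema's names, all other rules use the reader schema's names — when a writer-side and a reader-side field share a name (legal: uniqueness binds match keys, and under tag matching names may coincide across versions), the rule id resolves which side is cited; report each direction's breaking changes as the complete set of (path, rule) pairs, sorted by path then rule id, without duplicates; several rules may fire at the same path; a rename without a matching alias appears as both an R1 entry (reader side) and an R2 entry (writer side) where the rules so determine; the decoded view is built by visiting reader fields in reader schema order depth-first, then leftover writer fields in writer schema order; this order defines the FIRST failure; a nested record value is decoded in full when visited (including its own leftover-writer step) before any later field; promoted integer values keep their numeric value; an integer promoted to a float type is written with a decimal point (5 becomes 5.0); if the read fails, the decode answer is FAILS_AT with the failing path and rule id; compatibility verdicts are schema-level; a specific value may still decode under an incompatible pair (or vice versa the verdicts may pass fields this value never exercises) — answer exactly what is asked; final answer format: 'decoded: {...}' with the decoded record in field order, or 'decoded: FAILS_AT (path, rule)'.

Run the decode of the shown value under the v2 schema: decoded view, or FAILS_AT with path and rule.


in Shipment below, arrows point writer -> reader
decoding the Shipment value with the v2 reader:
  severity := "LOW"
  geo.active := false
  geo.score := null (not supplied -> null)
  geo.archived := true
  writer geo.score: unmatched, discarded
  balance := null (not supplied -> null)
  height := 0.0 (from writer rating)
  version := 40
  => decoded: {"severity": "LOW", "geo": {"active": false, "score": null, "archived": true}, "balance": null, "height": 0.0, "version": 40}

decoded: {"severity": "LOW", "geo": {"active": false, "score": null, "archived": true}, "balance": null, "height": 0.0, "version": 40}


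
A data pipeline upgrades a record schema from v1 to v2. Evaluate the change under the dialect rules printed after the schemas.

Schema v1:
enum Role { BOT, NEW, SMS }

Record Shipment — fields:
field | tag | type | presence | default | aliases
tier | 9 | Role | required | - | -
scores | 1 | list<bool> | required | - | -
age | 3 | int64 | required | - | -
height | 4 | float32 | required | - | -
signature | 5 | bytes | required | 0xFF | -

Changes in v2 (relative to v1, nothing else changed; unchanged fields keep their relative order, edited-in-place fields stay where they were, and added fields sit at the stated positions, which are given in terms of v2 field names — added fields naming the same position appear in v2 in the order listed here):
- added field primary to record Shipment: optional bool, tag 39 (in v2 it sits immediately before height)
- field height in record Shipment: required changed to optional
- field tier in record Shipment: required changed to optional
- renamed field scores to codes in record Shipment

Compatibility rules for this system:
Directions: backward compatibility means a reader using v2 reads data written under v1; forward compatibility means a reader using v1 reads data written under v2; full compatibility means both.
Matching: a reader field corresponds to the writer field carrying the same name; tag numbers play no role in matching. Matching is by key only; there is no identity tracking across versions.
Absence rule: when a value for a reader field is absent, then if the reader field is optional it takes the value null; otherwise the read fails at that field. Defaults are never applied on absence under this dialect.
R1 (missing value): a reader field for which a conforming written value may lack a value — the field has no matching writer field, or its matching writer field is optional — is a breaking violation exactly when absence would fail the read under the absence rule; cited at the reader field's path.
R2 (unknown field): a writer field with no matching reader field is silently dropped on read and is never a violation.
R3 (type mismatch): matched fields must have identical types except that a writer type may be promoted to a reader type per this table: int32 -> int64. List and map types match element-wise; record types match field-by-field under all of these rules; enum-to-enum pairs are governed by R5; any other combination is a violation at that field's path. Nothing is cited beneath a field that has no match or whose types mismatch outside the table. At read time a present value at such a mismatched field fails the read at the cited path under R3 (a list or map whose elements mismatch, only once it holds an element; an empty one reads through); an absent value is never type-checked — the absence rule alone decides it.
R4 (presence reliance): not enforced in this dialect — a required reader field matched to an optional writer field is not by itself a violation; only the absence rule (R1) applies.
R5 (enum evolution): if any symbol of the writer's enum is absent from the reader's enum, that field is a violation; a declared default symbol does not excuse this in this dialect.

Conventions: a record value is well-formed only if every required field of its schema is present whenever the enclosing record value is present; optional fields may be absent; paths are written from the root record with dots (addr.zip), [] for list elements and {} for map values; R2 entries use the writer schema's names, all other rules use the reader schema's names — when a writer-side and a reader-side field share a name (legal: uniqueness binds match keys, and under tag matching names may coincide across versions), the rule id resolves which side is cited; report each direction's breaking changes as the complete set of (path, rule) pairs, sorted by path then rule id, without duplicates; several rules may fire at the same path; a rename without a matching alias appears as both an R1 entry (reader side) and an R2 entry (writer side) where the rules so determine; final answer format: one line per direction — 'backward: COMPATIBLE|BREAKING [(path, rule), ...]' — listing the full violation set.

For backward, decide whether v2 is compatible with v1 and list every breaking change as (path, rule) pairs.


each type pair in Shipment: writer, then reader
backward analysis of Shipment with v2 as reader and v1 as writer:
  writer required, Role -> Role: reader tier maps from writer tier
  codes: no writer match
  writer required, int64 -> int64: reader age maps from writer age
  primary: no writer match
  writer required, float32 -> float32: reader height maps from writer height
  writer required, bytes -> bytes: reader signature maps from writer signature
  scores (writer side), unknown to reader
  violation R1 at codes
  => backward: BREAKING (1)
the other Shipment changes do not affect what is asked:
  added field primary to record Shipment: optional bool, tag 39 (in v2 it sits immediately before height) -> inert for the asked Shipment verdict: nothing fires
  field height in record Shipment: required changed to optional -> matters only for Shipment's forward compatibility — outside the asked direction
  field tier in record Shipment: required changed to optional -> matters only for Shipment's forward compatibility — outside the asked direction

backward: BREAKING [(codes, R1)]


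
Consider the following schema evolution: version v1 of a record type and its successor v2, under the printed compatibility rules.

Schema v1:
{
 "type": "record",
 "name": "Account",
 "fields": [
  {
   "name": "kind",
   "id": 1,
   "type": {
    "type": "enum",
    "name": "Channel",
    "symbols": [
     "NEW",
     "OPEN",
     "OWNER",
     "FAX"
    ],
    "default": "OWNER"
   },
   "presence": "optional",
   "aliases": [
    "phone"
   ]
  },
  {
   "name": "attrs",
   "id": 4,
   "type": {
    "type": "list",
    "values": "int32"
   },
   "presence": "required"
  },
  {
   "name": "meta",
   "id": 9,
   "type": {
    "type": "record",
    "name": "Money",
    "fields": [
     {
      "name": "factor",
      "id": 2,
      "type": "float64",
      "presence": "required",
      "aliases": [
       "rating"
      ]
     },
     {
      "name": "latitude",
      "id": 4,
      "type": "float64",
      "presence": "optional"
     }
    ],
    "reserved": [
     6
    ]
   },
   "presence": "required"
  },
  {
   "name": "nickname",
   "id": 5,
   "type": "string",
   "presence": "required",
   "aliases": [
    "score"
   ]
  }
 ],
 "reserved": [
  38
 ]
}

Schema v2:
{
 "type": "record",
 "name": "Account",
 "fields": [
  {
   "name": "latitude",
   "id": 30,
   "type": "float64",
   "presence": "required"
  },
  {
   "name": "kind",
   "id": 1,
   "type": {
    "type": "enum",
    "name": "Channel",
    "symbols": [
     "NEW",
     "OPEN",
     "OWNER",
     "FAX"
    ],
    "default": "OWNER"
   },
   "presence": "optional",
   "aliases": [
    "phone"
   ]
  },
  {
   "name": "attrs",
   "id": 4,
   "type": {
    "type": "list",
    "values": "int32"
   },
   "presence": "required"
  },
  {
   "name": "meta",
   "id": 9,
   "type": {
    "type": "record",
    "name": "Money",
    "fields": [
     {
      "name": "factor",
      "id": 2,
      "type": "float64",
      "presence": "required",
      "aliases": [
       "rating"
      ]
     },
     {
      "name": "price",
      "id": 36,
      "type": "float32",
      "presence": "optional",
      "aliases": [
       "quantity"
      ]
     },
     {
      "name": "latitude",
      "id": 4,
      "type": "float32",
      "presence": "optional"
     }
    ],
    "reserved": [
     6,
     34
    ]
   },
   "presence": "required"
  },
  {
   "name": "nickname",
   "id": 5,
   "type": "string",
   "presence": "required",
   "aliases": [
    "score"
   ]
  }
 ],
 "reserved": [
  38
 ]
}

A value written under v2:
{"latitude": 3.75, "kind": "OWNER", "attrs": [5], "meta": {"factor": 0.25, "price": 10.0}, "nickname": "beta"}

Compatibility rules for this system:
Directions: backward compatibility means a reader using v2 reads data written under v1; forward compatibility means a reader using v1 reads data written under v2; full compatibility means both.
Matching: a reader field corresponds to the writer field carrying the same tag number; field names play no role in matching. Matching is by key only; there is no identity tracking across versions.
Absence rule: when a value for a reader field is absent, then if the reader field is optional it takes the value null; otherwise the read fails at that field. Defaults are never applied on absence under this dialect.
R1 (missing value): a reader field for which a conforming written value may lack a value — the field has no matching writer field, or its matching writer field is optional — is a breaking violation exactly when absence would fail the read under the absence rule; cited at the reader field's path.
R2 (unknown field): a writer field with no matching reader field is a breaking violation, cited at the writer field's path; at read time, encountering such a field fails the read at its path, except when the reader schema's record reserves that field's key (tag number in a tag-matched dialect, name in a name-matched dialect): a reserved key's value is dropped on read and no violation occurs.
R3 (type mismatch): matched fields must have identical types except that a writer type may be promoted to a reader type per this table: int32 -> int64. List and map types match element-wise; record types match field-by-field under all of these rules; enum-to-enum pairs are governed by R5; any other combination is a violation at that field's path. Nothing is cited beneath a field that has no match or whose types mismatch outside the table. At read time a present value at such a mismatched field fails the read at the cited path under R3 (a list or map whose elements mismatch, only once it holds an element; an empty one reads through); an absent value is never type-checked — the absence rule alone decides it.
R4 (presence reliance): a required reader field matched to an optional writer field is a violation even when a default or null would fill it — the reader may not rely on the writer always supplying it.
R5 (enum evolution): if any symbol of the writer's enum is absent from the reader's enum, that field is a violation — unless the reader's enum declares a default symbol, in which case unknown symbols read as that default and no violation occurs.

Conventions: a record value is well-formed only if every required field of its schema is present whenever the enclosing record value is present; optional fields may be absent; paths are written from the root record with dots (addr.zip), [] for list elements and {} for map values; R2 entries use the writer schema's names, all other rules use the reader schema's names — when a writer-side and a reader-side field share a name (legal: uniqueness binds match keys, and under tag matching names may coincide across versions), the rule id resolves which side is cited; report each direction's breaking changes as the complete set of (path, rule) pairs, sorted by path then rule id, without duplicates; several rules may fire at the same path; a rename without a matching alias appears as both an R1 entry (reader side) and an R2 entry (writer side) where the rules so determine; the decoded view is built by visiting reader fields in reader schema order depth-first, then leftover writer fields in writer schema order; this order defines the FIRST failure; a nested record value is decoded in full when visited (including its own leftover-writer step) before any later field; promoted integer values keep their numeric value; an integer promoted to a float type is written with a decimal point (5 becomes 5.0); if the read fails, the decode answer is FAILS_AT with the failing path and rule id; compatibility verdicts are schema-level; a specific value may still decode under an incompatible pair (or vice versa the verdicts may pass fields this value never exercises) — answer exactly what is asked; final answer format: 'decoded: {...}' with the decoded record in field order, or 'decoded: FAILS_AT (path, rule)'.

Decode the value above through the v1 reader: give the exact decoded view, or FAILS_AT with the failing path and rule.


each type pair in Account: writer, then reader
decode (reader v1):
  kind := "OWNER"
  attrs := [5]
  meta.factor := 0.25
  meta.latitude := null (absent, optional -> null)
  read fails at meta.price under R2 (unknown field)
  => FAILS_AT (meta.price, R2)
remaining Account differences; none change what is asked:
  field latitude in record Money: type float64 changed to float32 -> a verdict-level change on Account — the shown value reads the same
  added field latitude to record Account: required float64, tag 30 (in v2 it sits immediately before kind) -> a verdict-level change on Account — the shown value reads the same

decoded: FAILS_AT (meta.price, R2)


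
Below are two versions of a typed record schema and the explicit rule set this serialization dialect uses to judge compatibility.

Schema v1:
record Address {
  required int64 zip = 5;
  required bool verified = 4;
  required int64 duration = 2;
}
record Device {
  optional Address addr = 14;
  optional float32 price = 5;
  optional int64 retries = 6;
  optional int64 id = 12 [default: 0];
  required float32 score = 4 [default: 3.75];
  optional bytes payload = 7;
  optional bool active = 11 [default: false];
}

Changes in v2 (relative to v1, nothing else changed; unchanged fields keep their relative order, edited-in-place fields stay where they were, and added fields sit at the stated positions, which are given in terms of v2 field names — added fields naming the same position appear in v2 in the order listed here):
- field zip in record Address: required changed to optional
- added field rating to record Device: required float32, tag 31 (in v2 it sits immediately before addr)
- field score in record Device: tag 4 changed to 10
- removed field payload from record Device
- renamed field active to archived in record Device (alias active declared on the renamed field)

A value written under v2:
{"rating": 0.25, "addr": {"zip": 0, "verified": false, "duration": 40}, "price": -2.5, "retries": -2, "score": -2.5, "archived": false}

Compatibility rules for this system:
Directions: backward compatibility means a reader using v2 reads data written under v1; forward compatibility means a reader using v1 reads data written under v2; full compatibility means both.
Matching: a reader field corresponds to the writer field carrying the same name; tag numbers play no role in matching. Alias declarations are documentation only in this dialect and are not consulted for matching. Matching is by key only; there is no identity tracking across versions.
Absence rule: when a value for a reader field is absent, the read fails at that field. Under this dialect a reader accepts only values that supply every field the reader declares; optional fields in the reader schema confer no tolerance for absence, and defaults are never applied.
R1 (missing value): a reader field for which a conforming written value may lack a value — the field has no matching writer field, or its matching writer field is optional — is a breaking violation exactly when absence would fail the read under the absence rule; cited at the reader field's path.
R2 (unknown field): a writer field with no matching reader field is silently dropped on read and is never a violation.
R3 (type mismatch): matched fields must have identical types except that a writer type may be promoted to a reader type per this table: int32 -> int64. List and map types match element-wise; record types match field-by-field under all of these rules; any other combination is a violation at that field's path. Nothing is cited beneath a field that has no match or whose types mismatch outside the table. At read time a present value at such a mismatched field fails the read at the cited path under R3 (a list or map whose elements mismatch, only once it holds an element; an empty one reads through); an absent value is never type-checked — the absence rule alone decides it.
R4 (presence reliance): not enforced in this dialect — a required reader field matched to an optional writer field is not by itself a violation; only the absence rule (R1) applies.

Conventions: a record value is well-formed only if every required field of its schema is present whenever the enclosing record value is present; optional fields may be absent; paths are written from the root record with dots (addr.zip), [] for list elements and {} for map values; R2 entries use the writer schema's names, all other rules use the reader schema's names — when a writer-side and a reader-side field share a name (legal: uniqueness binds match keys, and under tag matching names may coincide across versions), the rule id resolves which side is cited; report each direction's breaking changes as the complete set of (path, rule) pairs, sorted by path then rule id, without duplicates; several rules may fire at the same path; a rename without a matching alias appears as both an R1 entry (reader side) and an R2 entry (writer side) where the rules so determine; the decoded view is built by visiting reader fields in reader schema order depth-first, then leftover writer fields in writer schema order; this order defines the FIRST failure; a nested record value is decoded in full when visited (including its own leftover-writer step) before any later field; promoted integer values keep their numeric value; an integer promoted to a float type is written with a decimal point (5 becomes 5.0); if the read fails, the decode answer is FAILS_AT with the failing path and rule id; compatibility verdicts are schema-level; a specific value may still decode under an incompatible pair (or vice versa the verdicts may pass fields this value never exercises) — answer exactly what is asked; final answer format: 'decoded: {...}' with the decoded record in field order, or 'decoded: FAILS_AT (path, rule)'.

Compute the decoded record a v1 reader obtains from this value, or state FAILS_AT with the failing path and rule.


arrows below run writer -> reader for Device
decode (reader v1):
  addr.zip := 0
  addr.verified := false
  addr.duration := 40
  price := -2.5
  retries := -2
  read fails at id under R1 (no fill)
  => FAILS_AT (id, R1)
diffs on Device not affecting the asked answer:
  field zip in record Address: required changed to optional -> changes Device's schema-level verdicts only — the decode of this value is the same
  added field rating to record Device: required float32, tag 31 (in v2 it sits immediately before addr) -> changes Device's schema-level verdicts only — the decode of this value is the same
  field score in record Device: tag 4 changed to 10 -> inert under this dialect — no rule fires on Device and the result does not move
  removed field payload from record Device -> changes Device's schema-level verdicts only — the decode of this value is the same
  renamed field active to archived in record Device (alias active declared on the renamed field) -> changes Device's schema-level verdicts only — the decode of this value is the same

decoded: FAILS_AT (id, R1)
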